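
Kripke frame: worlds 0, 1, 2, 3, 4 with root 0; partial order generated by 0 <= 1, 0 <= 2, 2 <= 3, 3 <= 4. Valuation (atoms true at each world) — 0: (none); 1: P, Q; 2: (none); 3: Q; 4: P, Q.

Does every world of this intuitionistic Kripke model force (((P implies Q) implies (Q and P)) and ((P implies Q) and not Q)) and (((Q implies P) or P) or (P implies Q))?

Not every world: 0 does not force (((P implies Q) implies (Q and P)) and ((P implies Q) and not Q)) and (((Q implies P) or P) or (P implies Q)).
0 does not force (((P implies Q) implies (Q and P)) and ((P implies Q) and not Q)) and (((Q implies P) or P) or (P implies Q)) since 0 fails ((P implies Q) implies (Q and P)) and ((P implies Q) and not Q).

No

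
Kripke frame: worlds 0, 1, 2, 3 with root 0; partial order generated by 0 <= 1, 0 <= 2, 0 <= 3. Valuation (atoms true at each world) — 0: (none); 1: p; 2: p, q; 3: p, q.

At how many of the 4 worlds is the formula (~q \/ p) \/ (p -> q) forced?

3

0: does not force it — 0 ||-/- (~q \/ p) \/ (p -> q): neither disjunct is forced at 0.
1: forces it.
2: forces it.
3: forces it.
Worlds forcing the formula: {1, 2, 3}.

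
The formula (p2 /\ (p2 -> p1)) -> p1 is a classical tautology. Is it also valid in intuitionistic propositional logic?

Yes

This is modus ponens in implicational form, which is intuitionistically derivable.
If a world forces p2 and p2 -> p1, then applying the implication at that world (which is accessible from itself) gives p1.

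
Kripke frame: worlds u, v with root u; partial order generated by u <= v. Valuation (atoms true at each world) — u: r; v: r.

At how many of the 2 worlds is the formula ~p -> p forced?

0

u: does not force it — u ||-/- ~p -> p: already at u itself, u ||- ~p but u ||-/- p.
v: does not force it.
Worlds forcing the formula: { }.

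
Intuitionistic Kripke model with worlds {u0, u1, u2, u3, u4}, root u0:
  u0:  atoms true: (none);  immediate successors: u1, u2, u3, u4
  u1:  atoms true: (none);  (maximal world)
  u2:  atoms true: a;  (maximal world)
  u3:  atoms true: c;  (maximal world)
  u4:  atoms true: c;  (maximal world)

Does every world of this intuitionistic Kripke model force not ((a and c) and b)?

u0 forces not ((a and c) and b): no world accessible from u0 forces (a and c) and b.
Since the root u0 forces not ((a and c) and b) and forcing is persistent (monotone upward), every world forces it.

Yes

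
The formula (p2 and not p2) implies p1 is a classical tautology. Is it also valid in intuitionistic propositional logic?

This is an instance of ex falso quodlibet, which is intuitionistically derivable.
No world can force both p2 and not p2, so the antecedent p2 and not p2 is never forced and the implication holds vacuously at every world.

Yes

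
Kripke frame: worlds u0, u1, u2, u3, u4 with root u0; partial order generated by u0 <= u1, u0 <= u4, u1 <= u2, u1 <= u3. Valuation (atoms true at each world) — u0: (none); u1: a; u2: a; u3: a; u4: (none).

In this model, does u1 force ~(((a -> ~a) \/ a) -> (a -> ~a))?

u1 ||- ~(((a -> ~a) \/ a) -> (a -> ~a)): no world accessible from u1 forces ((a -> ~a) \/ a) -> (a -> ~a).

Yes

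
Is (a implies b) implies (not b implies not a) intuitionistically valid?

Yes

This is the forward direction of contraposition, which is intuitionistically derivable.
Assume a implies b and not b. If a held then b would follow, contradicting not b; so not a.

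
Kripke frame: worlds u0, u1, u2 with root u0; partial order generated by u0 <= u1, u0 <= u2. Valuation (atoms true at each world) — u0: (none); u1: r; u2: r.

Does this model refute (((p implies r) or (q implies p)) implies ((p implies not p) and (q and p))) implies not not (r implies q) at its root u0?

No

u0 forces (((p implies r) or (q implies p)) implies ((p implies not p) and (q and p))) implies not not (r implies q) vacuously: no world accessible from u0 forces the antecedent ((p implies r) or (q implies p)) implies ((p implies not p) and (q and p)).
So the root u0 forces (((p implies r) or (q implies p)) implies ((p implies not p) and (q and p))) implies not not (r implies q); the model is not a countermodel.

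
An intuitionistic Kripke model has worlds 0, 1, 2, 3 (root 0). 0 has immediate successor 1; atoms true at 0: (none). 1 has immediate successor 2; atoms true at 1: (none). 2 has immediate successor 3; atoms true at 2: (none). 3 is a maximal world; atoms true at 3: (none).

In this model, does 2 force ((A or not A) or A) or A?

Yes

2 forces ((A or not A) or A) or A via the disjunct (A or not A) or A.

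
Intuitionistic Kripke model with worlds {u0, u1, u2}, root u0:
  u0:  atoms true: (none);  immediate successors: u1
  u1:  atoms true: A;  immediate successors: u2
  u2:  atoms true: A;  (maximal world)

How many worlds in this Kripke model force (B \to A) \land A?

2

u0: does not force it — u0 \nVdash (B \to A) \land A since u0 fails A.
u1: forces it.
u2: forces it.
Worlds forcing the formula: {u1, u2}.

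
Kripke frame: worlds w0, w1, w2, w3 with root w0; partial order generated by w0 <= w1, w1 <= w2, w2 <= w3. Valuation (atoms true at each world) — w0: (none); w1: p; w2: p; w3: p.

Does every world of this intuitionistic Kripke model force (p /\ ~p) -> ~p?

w0 ||- (p /\ ~p) -> ~p vacuously: no world accessible from w0 forces the antecedent p /\ ~p.
Since the root w0 forces (p /\ ~p) -> ~p and forcing is persistent (monotone upward), every world forces it.

Yes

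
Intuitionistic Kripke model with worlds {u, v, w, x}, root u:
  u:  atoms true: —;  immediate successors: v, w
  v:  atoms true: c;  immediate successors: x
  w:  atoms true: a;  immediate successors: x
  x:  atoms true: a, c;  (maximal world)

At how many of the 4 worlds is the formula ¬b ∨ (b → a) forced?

4

u: forces it.
v: forces it.
w: forces it.
x: forces it.
Worlds forcing the formula: {u, v, w, x}.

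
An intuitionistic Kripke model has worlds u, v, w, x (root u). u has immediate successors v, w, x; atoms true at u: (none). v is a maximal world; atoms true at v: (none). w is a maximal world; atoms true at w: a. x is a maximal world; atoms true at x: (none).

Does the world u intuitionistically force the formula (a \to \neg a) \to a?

No

u \nVdash (a \to \neg a) \to a: at the accessible world v, v \Vdash a \to \neg a but v \nVdash a.
v lacks atom a, so v \nVdash a.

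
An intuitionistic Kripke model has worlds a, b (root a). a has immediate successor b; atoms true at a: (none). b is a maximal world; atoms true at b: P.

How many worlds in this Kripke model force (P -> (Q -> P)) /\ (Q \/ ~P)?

0

a: does not force it — a ||-/- (P -> (Q -> P)) /\ (Q \/ ~P) since a fails Q \/ ~P.
b: does not force it — b ||-/- (P -> (Q -> P)) /\ (Q \/ ~P) since b fails Q \/ ~P.
Worlds forcing the formula: { }.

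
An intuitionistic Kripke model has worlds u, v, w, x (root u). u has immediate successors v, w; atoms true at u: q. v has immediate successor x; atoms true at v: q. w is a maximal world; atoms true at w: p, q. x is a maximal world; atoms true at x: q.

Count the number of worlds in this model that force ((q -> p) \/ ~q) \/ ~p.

3

u: does not force it — u ||-/- ((q -> p) \/ ~q) \/ ~p: neither disjunct is forced at u.
v: forces it.
w: forces it.
x: forces it.
Worlds forcing the formula: {v, w, x}.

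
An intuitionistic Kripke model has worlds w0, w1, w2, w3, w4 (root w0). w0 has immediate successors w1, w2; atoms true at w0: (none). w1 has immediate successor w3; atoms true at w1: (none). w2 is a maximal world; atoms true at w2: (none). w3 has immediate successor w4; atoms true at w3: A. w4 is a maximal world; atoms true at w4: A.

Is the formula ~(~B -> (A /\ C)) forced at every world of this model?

w0 ||- ~(~B -> (A /\ C)): no world accessible from w0 forces ~B -> (A /\ C).
Since the root w0 forces ~(~B -> (A /\ C)) and forcing is persistent (monotone upward), every world forces it.

Yes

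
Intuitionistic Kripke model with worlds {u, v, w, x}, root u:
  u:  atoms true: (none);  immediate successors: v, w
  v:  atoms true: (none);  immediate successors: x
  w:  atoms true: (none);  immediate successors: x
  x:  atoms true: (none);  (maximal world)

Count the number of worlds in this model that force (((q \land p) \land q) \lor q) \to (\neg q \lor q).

u: forces it.
v: forces it.
w: forces it.
x: forces it.
Worlds forcing the formula: {u, v, w, x}.

4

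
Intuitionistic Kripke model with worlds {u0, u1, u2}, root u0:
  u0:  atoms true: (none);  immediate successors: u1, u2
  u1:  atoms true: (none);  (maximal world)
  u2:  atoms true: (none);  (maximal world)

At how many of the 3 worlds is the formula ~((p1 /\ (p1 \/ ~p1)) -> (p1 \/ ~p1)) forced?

0

u0: does not force it — u0 ||-/- ~((p1 /\ (p1 \/ ~p1)) -> (p1 \/ ~p1)) since u0 is accessible from u0 and u0 ||- (p1 /\ (p1 \/ ~p1)) -> (p1 \/ ~p1).
u1: does not force it — u1 ||-/- ~((p1 /\ (p1 \/ ~p1)) -> (p1 \/ ~p1)) since u1 is accessible from u1 and u1 ||- (p1 /\ (p1 \/ ~p1)) -> (p1 \/ ~p1).
u2: does not force it — u2 ||-/- ~((p1 /\ (p1 \/ ~p1)) -> (p1 \/ ~p1)) since u2 is accessible from u2 and u2 ||- (p1 /\ (p1 \/ ~p1)) -> (p1 \/ ~p1).
Worlds forcing the formula: { }.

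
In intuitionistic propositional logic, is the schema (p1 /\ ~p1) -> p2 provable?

Yes

This is an instance of ex falso quodlibet, which is intuitionistically derivable.
No world can force both p1 and ~p1, so the antecedent p1 /\ ~p1 is never forced and the implication holds vacuously at every world.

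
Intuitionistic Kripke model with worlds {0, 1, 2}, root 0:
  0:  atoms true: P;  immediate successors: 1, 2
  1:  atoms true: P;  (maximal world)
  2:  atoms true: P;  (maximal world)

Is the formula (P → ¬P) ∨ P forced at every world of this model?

0 ⊩ (P → ¬P) ∨ P via the disjunct P.
Since the root 0 forces (P → ¬P) ∨ P and forcing is persistent (monotone upward), every world forces it.

Yes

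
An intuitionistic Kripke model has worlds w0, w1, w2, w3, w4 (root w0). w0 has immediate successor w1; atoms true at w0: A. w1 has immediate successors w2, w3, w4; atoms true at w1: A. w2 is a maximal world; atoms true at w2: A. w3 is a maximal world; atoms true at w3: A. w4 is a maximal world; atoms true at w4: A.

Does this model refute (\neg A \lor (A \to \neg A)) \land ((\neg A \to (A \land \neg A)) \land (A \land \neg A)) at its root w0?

Yes

w0 \nVdash (\neg A \lor (A \to \neg A)) \land ((\neg A \to (A \land \neg A)) \land (A \land \neg A)) since w0 fails \neg A \lor (A \to \neg A).
So the root w0 does not force (\neg A \lor (A \to \neg A)) \land ((\neg A \to (A \land \neg A)) \land (A \land \neg A)); the model is a countermodel.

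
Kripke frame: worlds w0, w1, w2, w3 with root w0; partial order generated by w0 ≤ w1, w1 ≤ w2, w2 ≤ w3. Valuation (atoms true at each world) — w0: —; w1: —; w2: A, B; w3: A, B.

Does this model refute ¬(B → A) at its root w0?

Yes

w0 ⊮ ¬(B → A) since w0 is accessible from w0 and w0 ⊩ B → A.
w0 ⊩ B → A: every world accessible from w0 that forces B (namely w2, w3) also forces A.
So the root w0 does not force ¬(B → A); the model is a countermodel.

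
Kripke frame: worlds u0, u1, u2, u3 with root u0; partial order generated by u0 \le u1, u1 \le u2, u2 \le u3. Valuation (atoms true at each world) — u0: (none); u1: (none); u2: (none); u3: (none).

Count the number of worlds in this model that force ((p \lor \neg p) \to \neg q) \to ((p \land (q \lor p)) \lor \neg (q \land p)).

4

u0: forces it.
u1: forces it.
u2: forces it.
u3: forces it.
Worlds forcing the formula: {u0, u1, u2, u3}.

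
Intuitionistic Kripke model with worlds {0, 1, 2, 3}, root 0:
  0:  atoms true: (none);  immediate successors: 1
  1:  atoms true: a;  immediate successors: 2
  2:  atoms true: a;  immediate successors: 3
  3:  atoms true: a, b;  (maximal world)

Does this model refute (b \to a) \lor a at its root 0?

No

0 \Vdash (b \to a) \lor a via the disjunct b \to a.
So the root 0 forces (b \to a) \lor a; the model is not a countermodel.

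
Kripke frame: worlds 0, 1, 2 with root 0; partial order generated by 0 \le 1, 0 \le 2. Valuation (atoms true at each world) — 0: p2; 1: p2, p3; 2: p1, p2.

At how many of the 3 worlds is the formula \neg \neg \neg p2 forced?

0: does not force it — 0 \nVdash \neg \neg \neg p2 since 0 is accessible from 0 and 0 \Vdash \neg \neg p2.
1: does not force it — 1 \nVdash \neg \neg \neg p2 since 1 is accessible from 1 and 1 \Vdash \neg \neg p2.
2: does not force it.
Worlds forcing the formula: { }.

0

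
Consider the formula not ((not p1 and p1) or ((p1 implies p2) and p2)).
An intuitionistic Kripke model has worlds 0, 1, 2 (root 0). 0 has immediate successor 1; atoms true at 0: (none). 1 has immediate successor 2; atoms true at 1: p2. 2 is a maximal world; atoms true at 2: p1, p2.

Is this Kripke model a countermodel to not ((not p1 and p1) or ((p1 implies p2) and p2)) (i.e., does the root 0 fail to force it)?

Yes

0 does not force not ((not p1 and p1) or ((p1 implies p2) and p2)) since 1 is accessible from 0 and 1 forces (not p1 and p1) or ((p1 implies p2) and p2).
1 forces (not p1 and p1) or ((p1 implies p2) and p2) via the disjunct (p1 implies p2) and p2.
So the root 0 does not force not ((not p1 and p1) or ((p1 implies p2) and p2)); the model is a countermodel.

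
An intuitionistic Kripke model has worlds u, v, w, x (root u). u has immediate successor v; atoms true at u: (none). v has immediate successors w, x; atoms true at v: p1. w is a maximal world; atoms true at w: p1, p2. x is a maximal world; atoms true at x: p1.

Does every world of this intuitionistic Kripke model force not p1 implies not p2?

Yes

u forces not p1 implies not p2 vacuously: no world accessible from u forces the antecedent not p1.
Since the root u forces not p1 implies not p2 and forcing is persistent (monotone upward), every world forces it.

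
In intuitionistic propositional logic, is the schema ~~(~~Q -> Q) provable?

This is the double negation of double-negation elimination, which is intuitionistically derivable.
By Glivenko's theorem the double negation of any classical propositional tautology is intuitionistically provable; ~~Q -> Q is classically a tautology.

Yes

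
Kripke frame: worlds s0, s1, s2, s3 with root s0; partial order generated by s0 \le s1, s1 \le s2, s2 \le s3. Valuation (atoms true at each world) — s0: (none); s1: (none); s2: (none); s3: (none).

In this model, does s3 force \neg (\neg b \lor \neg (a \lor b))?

No

s3 \nVdash \neg (\neg b \lor \neg (a \lor b)) since s3 is accessible from s3 and s3 \Vdash \neg b \lor \neg (a \lor b).
s3 \Vdash \neg b \lor \neg (a \lor b) via the disjunct \neg b.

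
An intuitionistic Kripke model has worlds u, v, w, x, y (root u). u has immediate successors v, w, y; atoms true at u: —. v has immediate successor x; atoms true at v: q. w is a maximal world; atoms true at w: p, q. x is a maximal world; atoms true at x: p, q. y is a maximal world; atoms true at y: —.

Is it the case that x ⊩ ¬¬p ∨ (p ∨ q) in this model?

x ⊩ ¬¬p ∨ (p ∨ q) via the disjunct ¬¬p.

Yes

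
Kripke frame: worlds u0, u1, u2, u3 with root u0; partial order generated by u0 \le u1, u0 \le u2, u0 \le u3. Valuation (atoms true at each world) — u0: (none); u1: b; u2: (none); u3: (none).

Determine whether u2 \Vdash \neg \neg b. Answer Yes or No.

No

u2 \nVdash \neg \neg b since u2 is accessible from u2 and u2 \Vdash \neg b.
u2 \Vdash \neg b: no world accessible from u2 forces b.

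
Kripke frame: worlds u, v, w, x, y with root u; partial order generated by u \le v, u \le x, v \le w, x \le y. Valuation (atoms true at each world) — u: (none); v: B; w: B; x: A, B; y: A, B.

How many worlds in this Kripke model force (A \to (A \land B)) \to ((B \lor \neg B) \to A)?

2

u: does not force it — u \nVdash (A \to (A \land B)) \to ((B \lor \neg B) \to A): already at u itself, u \Vdash A \to (A \land B) but u \nVdash (B \lor \neg B) \to A.
v: does not force it — v \nVdash (A \to (A \land B)) \to ((B \lor \neg B) \to A): already at v itself, v \Vdash A \to (A \land B) but v \nVdash (B \lor \neg B) \to A.
w: does not force it.
x: forces it.
y: forces it.
Worlds forcing the formula: {x, y}.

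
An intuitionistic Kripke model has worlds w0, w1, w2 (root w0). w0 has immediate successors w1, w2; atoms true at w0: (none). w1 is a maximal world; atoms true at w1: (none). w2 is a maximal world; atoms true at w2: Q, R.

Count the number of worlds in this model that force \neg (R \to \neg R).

1

w0: does not force it — w0 \nVdash \neg (R \to \neg R) since w1 is accessible from w0 and w1 \Vdash R \to \neg R.
w1: does not force it — w1 \nVdash \neg (R \to \neg R) since w1 is accessible from w1 and w1 \Vdash R \to \neg R.
w2: forces it.
Worlds forcing the formula: {w2}.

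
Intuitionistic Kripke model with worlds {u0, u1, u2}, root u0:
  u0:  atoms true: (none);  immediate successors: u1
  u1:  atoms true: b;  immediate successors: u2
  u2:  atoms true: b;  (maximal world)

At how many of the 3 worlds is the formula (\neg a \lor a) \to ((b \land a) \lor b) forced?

u0: does not force it — u0 \nVdash (\neg a \lor a) \to ((b \land a) \lor b): already at u0 itself, u0 \Vdash \neg a \lor a but u0 \nVdash (b \land a) \lor b.
u1: forces it.
u2: forces it.
Worlds forcing the formula: {u1, u2}.

2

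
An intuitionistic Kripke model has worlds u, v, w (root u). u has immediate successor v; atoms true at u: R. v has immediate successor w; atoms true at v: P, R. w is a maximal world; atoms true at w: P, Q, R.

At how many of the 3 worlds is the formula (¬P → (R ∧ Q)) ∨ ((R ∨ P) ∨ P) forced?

3

u: forces it.
v: forces it.
w: forces it.
Worlds forcing the formula: {u, v, w}.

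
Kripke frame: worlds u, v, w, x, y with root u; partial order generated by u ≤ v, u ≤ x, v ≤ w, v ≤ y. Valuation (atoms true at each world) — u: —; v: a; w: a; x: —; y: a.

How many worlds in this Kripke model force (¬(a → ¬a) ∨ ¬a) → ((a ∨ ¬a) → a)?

3

u: does not force it — u ⊮ (¬(a → ¬a) ∨ ¬a) → ((a ∨ ¬a) → a): at the accessible world x, x ⊩ ¬(a → ¬a) ∨ ¬a but x ⊮ (a ∨ ¬a) → a.
v: forces it.
w: forces it.
x: does not force it — x ⊮ (¬(a → ¬a) ∨ ¬a) → ((a ∨ ¬a) → a): already at x itself, x ⊩ ¬(a → ¬a) ∨ ¬a but x ⊮ (a ∨ ¬a) → a.
y: forces it.
Worlds forcing the formula: {v, w, y}.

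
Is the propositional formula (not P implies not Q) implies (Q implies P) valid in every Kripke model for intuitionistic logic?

No

This is the converse of contraposition, which is not intuitionistically valid.
A Kripke countermodel: worlds a, b; order generated by a <= b; atoms true at each world — a:{Q}; b:{P,Q}.
a does not force (not P implies not Q) implies (Q implies P): already at a itself, a forces not P implies not Q but a does not force Q implies P.
a does not force Q implies P: already at a itself, a forces Q but a does not force P.
a lacks atom P, so a does not force P.
So the root a does not force the formula.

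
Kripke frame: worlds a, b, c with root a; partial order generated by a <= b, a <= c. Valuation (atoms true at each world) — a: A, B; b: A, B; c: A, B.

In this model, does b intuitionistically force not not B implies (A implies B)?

Yes

b forces not not B implies (A implies B): every world accessible from b that forces not not B (namely b) also forces A implies B.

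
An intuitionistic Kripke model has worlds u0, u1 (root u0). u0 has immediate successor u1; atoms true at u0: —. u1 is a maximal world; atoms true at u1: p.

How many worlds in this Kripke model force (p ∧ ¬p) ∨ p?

1

u0: does not force it — u0 ⊮ (p ∧ ¬p) ∨ p: neither disjunct is forced at u0.
u1: forces it.
Worlds forcing the formula: {u1}.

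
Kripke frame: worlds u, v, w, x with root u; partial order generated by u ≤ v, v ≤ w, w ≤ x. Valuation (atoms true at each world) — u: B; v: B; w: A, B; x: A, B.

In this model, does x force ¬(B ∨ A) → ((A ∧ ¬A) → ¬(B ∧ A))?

Yes

x ⊩ ¬(B ∨ A) → ((A ∧ ¬A) → ¬(B ∧ A)) vacuously: no world accessible from x forces the antecedent ¬(B ∨ A).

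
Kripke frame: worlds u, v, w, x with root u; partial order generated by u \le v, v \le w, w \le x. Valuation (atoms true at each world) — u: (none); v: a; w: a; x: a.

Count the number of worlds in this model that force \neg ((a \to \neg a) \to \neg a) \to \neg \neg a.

u: forces it.
v: forces it.
w: forces it.
x: forces it.
Worlds forcing the formula: {u, v, w, x}.

4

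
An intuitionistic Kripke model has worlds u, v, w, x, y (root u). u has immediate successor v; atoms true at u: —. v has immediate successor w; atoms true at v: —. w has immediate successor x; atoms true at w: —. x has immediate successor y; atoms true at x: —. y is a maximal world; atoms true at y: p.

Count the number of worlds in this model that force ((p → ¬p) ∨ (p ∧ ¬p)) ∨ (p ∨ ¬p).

1

u: does not force it — u ⊮ ((p → ¬p) ∨ (p ∧ ¬p)) ∨ (p ∨ ¬p): neither disjunct is forced at u.
v: does not force it.
w: does not force it.
x: does not force it.
y: forces it.
Worlds forcing the formula: {y}.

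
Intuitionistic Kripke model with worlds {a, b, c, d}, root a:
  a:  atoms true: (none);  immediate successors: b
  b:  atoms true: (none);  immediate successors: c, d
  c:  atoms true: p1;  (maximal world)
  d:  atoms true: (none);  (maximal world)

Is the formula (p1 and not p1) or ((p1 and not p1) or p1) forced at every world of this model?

Not every world: a does not force (p1 and not p1) or ((p1 and not p1) or p1).
a does not force (p1 and not p1) or ((p1 and not p1) or p1): neither disjunct is forced at a.
a does not force p1 and not p1 since a fails p1.

No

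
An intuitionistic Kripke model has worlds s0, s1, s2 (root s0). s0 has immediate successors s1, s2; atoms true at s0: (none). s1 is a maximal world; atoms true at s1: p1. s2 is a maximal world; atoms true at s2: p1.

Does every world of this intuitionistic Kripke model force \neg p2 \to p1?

Not every world: s0 \nVdash \neg p2 \to p1.
s0 \nVdash \neg p2 \to p1: already at s0 itself, s0 \Vdash \neg p2 but s0 \nVdash p1.
s0 lacks atom p1, so s0 \nVdash p1.

No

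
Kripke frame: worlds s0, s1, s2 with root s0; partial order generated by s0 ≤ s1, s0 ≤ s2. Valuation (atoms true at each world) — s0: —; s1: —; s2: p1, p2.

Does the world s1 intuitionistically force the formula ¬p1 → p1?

s1 ⊮ ¬p1 → p1: already at s1 itself, s1 ⊩ ¬p1 but s1 ⊮ p1.
s1 lacks atom p1, so s1 ⊮ p1.

No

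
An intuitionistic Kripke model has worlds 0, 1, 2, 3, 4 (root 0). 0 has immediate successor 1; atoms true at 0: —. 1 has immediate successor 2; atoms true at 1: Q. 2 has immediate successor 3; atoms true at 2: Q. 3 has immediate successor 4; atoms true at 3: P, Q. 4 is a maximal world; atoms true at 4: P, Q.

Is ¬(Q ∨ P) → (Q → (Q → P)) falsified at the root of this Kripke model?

0 ⊩ ¬(Q ∨ P) → (Q → (Q → P)) vacuously: no world accessible from 0 forces the antecedent ¬(Q ∨ P).
So the root 0 forces ¬(Q ∨ P) → (Q → (Q → P)); the model is not a countermodel.

No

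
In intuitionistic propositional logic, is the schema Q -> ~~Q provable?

This is double-negation introduction, which is intuitionistically derivable.
If a world forces Q then every accessible world forces Q (persistence), so none forces ~Q; hence ~~Q.

Yes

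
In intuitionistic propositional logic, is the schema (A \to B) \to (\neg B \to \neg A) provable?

This is the forward direction of contraposition, which is intuitionistically derivable.
Assume A \to B and \neg B. If A held then B would follow, contradicting \neg B; so \neg A.

Yes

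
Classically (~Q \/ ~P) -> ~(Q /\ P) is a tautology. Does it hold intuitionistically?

This is a constructively valid De Morgan direction (disjunction of negations to negated conjunction), which is intuitionistically derivable.
If ~Q holds at a world then no accessible world forces Q, hence none forces Q /\ P; likewise for ~P.

Yes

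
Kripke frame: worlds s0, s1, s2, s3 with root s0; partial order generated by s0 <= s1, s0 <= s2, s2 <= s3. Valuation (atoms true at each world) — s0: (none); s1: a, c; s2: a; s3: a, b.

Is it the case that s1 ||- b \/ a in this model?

s1 ||- b \/ a via the disjunct a.

Yes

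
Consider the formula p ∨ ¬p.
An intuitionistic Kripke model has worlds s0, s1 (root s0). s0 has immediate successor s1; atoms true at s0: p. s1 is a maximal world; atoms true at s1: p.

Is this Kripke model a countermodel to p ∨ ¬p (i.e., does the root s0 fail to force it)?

No

s0 ⊩ p ∨ ¬p via the disjunct p.
So the root s0 forces p ∨ ¬p; the model is not a countermodel.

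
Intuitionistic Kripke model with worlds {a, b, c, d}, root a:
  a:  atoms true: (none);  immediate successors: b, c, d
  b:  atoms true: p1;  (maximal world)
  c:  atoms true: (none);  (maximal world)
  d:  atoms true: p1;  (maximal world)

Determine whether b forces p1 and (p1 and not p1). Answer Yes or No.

No

b does not force p1 and (p1 and not p1) since b fails p1 and not p1.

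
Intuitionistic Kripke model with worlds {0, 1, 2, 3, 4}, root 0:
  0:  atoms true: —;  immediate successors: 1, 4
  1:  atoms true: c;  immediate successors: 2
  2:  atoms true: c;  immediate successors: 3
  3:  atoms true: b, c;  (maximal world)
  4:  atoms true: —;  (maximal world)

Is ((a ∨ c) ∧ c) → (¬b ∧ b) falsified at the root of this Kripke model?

0 ⊮ ((a ∨ c) ∧ c) → (¬b ∧ b): at the accessible world 1, 1 ⊩ (a ∨ c) ∧ c but 1 ⊮ ¬b ∧ b.
1 ⊮ ¬b ∧ b since 1 fails ¬b.
So the root 0 does not force ((a ∨ c) ∧ c) → (¬b ∧ b); the model is a countermodel.

Yes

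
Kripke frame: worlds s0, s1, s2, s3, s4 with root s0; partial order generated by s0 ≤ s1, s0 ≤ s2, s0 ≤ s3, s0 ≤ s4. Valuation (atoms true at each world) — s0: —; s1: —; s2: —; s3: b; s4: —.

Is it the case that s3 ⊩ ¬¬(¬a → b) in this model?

s3 ⊩ ¬¬(¬a → b): no world accessible from s3 forces ¬(¬a → b).

Yes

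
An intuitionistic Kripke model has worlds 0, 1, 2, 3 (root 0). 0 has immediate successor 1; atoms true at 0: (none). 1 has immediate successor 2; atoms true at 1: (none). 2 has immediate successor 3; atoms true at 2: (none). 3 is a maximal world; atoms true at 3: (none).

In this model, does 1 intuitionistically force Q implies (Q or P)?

1 forces Q implies (Q or P) vacuously: no world accessible from 1 forces the antecedent Q.

Yes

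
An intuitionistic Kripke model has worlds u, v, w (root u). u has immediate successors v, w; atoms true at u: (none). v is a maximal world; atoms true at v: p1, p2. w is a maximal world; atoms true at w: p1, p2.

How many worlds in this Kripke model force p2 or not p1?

2

u: does not force it — u does not force p2 or not p1: neither disjunct is forced at u.
v: forces it.
w: forces it.
Worlds forcing the formula: {v, w}.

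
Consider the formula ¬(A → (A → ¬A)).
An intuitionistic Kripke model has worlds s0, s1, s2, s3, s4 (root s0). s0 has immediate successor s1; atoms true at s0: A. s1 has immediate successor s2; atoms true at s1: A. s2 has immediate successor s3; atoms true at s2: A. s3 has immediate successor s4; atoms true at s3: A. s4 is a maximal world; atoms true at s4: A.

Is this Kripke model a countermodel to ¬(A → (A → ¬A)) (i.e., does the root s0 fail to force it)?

s0 ⊩ ¬(A → (A → ¬A)): no world accessible from s0 forces A → (A → ¬A).
So the root s0 forces ¬(A → (A → ¬A)); the model is not a countermodel.

No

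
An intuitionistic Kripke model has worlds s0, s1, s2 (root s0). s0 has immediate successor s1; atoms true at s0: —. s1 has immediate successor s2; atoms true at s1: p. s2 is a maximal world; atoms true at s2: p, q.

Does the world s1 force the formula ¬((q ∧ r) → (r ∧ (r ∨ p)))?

s1 ⊮ ¬((q ∧ r) → (r ∧ (r ∨ p))) since s1 is accessible from s1 and s1 ⊩ (q ∧ r) → (r ∧ (r ∨ p)).
s1 ⊩ (q ∧ r) → (r ∧ (r ∨ p)) vacuously: no world accessible from s1 forces the antecedent q ∧ r.

No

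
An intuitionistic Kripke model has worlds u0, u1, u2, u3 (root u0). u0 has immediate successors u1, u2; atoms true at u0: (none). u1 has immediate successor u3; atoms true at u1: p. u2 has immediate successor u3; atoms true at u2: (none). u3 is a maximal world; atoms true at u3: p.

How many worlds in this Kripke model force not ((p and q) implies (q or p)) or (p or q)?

2

u0: does not force it — u0 does not force not ((p and q) implies (q or p)) or (p or q): neither disjunct is forced at u0.
u1: forces it.
u2: does not force it — u2 does not force not ((p and q) implies (q or p)) or (p or q): neither disjunct is forced at u2.
u3: forces it.
Worlds forcing the formula: {u1, u3}.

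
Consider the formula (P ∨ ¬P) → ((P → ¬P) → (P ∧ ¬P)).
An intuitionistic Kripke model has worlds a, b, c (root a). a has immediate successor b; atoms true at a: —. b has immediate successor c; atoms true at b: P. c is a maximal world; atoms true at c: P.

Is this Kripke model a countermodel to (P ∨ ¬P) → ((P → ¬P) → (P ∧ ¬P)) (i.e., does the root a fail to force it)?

a ⊩ (P ∨ ¬P) → ((P → ¬P) → (P ∧ ¬P)): every world accessible from a that forces P ∨ ¬P (namely b, c) also forces (P → ¬P) → (P ∧ ¬P).
So the root a forces (P ∨ ¬P) → ((P → ¬P) → (P ∧ ¬P)); the model is not a countermodel.

No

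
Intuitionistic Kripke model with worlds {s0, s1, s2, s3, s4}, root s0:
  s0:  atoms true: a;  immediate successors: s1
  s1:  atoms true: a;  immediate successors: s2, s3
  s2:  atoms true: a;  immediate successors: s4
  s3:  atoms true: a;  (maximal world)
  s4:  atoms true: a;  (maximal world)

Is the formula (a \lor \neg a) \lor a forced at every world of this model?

s0 \Vdash (a \lor \neg a) \lor a via the disjunct a \lor \neg a.
Since the root s0 forces (a \lor \neg a) \lor a and forcing is persistent (monotone upward), every world forces it.

Yes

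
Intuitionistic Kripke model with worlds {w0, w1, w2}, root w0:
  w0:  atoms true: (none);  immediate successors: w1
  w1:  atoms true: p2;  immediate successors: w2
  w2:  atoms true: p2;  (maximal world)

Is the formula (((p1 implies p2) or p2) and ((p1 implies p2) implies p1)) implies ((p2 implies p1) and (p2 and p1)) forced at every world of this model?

w0 forces (((p1 implies p2) or p2) and ((p1 implies p2) implies p1)) implies ((p2 implies p1) and (p2 and p1)) vacuously: no world accessible from w0 forces the antecedent ((p1 implies p2) or p2) and ((p1 implies p2) implies p1).
Since the root w0 forces (((p1 implies p2) or p2) and ((p1 implies p2) implies p1)) implies ((p2 implies p1) and (p2 and p1)) and forcing is persistent (monotone upward), every world forces it.

Yes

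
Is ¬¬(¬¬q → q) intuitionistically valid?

This is the double negation of double-negation elimination, which is intuitionistically derivable.
By Glivenko's theorem the double negation of any classical propositional tautology is intuitionistically provable; ¬¬q → q is classically a tautology.

Yes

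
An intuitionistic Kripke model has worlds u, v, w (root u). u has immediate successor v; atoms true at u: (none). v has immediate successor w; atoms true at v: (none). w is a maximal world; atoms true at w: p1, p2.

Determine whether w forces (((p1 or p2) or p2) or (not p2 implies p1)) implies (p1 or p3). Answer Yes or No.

Yes

w forces (((p1 or p2) or p2) or (not p2 implies p1)) implies (p1 or p3): every world accessible from w that forces ((p1 or p2) or p2) or (not p2 implies p1) (namely w) also forces p1 or p3.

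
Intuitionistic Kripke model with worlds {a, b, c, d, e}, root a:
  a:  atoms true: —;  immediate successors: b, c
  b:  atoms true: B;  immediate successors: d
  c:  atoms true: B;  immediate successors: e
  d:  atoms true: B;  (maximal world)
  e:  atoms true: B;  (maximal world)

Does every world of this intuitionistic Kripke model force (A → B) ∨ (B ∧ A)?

Yes

a ⊩ (A → B) ∨ (B ∧ A) via the disjunct A → B.
Since the root a forces (A → B) ∨ (B ∧ A) and forcing is persistent (monotone upward), every world forces it.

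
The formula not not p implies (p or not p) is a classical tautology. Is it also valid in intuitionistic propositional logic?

No

This is a variant of double-negation elimination (deriving excluded middle from double negation), which is not intuitionistically valid.
A Kripke countermodel: worlds a, b; order generated by a <= b; atoms true at each world — a:{}; b:{p}.
a does not force not not p implies (p or not p): already at a itself, a forces not not p but a does not force p or not p.
a does not force p or not p: neither disjunct is forced at a.
a lacks atom p, so a does not force p.
So the root a does not force the formula.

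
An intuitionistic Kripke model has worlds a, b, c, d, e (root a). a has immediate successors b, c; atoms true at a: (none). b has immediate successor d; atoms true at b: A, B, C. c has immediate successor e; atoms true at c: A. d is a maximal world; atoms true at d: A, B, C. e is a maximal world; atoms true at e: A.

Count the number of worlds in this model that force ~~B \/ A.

4

a: does not force it — a ||-/- ~~B \/ A: neither disjunct is forced at a.
b: forces it.
c: forces it.
d: forces it.
e: forces it.
Worlds forcing the formula: {b, c, d, e}.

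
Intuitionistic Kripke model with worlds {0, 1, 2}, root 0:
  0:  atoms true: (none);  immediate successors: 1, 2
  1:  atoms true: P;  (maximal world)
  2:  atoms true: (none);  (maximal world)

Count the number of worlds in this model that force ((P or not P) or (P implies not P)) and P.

0: does not force it — 0 does not force ((P or not P) or (P implies not P)) and P since 0 fails (P or not P) or (P implies not P).
1: forces it.
2: does not force it — 2 does not force ((P or not P) or (P implies not P)) and P since 2 fails P.
Worlds forcing the formula: {1}.

1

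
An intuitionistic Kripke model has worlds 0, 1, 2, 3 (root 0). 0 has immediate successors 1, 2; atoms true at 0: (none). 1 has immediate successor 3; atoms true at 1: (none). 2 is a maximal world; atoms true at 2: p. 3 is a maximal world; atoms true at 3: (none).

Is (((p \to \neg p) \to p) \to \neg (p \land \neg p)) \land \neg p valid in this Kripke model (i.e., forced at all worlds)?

Not every world: 0 \nVdash (((p \to \neg p) \to p) \to \neg (p \land \neg p)) \land \neg p.
0 \nVdash (((p \to \neg p) \to p) \to \neg (p \land \neg p)) \land \neg p since 0 fails \neg p.

No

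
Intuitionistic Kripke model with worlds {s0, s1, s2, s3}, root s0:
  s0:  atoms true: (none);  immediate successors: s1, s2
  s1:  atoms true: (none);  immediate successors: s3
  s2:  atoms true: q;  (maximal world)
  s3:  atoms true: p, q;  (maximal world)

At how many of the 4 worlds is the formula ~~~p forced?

1

s0: does not force it — s0 ||-/- ~~~p since s1 is accessible from s0 and s1 ||- ~~p.
s1: does not force it.
s2: forces it.
s3: does not force it.
Worlds forcing the formula: {s2}.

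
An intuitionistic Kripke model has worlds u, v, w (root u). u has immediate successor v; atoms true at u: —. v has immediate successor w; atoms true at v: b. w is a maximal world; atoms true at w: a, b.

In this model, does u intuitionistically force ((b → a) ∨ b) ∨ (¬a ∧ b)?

No

u ⊮ ((b → a) ∨ b) ∨ (¬a ∧ b): neither disjunct is forced at u.
u ⊮ (b → a) ∨ b: neither disjunct is forced at u.
u ⊮ b → a: at the accessible world v, v ⊩ b but v ⊮ a.
v lacks atom a, so v ⊮ a.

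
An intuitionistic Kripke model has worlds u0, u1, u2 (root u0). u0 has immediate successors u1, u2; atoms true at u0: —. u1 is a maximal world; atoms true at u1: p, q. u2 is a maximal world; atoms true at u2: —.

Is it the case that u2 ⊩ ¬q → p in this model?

u2 ⊮ ¬q → p: already at u2 itself, u2 ⊩ ¬q but u2 ⊮ p.
u2 lacks atom p, so u2 ⊮ p.

No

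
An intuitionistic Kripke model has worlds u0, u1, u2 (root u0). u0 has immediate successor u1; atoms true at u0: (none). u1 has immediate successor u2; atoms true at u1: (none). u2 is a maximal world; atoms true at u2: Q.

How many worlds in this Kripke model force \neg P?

3

u0: forces it.
u1: forces it.
u2: forces it.
Worlds forcing the formula: {u0, u1, u2}.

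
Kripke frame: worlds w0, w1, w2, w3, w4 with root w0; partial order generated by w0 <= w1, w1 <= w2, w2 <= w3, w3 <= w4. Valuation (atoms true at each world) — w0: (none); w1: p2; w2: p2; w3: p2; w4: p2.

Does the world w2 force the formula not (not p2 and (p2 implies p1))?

Yes

w2 forces not (not p2 and (p2 implies p1)): no world accessible from w2 forces not p2 and (p2 implies p1).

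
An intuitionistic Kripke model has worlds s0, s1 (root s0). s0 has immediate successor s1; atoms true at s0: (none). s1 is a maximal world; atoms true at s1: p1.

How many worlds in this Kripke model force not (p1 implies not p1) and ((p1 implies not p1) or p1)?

s0: does not force it — s0 does not force not (p1 implies not p1) and ((p1 implies not p1) or p1) since s0 fails (p1 implies not p1) or p1.
s1: forces it.
Worlds forcing the formula: {s1}.

1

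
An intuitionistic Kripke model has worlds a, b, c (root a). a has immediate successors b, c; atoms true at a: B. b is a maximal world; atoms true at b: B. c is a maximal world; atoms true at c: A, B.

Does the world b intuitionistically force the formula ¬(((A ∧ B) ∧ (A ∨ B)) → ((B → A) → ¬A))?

No

b ⊮ ¬(((A ∧ B) ∧ (A ∨ B)) → ((B → A) → ¬A)) since b is accessible from b and b ⊩ ((A ∧ B) ∧ (A ∨ B)) → ((B → A) → ¬A).
b ⊩ ((A ∧ B) ∧ (A ∨ B)) → ((B → A) → ¬A) vacuously: no world accessible from b forces the antecedent (A ∧ B) ∧ (A ∨ B).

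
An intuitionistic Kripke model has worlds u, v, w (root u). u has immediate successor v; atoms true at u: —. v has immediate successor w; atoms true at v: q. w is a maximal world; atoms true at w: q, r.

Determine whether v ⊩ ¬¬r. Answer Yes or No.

v ⊩ ¬¬r: no world accessible from v forces ¬r.

Yes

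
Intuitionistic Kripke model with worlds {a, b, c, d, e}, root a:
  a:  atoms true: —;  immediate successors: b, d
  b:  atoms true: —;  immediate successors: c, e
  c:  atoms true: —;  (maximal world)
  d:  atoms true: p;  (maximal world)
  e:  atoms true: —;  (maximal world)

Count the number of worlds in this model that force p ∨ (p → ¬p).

4

a: does not force it — a ⊮ p ∨ (p → ¬p): neither disjunct is forced at a.
b: forces it.
c: forces it.
d: forces it.
e: forces it.
Worlds forcing the formula: {b, c, d, e}.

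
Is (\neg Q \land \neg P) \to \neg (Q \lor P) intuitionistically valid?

Yes

This is a constructively valid De Morgan direction (conjunction of negations to negated disjunction), which is intuitionistically derivable.
If both \neg Q and \neg P hold at a world, no accessible world forces Q or forces P, so none forces Q \lor P.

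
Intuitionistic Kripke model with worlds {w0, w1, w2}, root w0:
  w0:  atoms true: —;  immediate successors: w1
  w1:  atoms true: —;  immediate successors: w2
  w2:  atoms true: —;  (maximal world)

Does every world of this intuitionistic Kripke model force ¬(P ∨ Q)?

w0 ⊩ ¬(P ∨ Q): no world accessible from w0 forces P ∨ Q.
Since the root w0 forces ¬(P ∨ Q) and forcing is persistent (monotone upward), every world forces it.

Yes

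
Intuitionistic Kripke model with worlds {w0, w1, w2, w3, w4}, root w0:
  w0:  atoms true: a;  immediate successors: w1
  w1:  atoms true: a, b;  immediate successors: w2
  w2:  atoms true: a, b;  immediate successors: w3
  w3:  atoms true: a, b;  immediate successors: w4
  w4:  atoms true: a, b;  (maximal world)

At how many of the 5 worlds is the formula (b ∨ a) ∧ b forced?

4

w0: does not force it — w0 ⊮ (b ∨ a) ∧ b since w0 fails b.
w1: forces it.
w2: forces it.
w3: forces it.
w4: forces it.
Worlds forcing the formula: {w1, w2, w3, w4}.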